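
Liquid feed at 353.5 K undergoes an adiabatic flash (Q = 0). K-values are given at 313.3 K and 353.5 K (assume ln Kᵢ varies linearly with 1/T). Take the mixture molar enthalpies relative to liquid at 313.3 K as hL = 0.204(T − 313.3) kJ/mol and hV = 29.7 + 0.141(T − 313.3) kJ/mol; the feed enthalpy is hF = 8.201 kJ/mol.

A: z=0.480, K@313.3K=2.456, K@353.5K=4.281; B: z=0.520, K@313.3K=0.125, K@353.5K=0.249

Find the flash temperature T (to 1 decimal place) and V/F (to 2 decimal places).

Adiabatic flash: solve Rachford–Rice at each trial T, then check hF = ψ·hV(T) + (1−ψ)·hL(T).
  T = 313.3 K: K = (2.456, 0.125), RR gives ψ = 0.191, H_out = 5.685 kJ/mol
  T = 353.5 K: K = (4.281, 0.249), RR gives ψ = 0.481, H_out = 21.259 kJ/mol
  T = 333.4 K: K = (3.297, 0.180), RR gives ψ = 0.359, H_out = 14.311 kJ/mol
  T = 323.4 K: K = (2.861, 0.151), RR gives ψ = 0.286, H_out = 10.372 kJ/mol
  T = 318.4 K: K = (2.656, 0.138), RR gives ψ = 0.243, H_out = 8.169 kJ/mol
  T = 320.9 K: K = (2.757, 0.144), RR gives ψ = 0.265, H_out = 9.295 kJ/mol
  T = 319.6 K: K = (2.704, 0.141), RR gives ψ = 0.254, H_out = 8.716 kJ/mol
Linear interpolation between T = 318.4 (H_out = 8.169) and T = 319.6 (H_out = 8.716) on hF = 8.201 gives T ≈ 318.5 K, at which ψ = 0.24.

T = 318.5 K, V/F = 0.24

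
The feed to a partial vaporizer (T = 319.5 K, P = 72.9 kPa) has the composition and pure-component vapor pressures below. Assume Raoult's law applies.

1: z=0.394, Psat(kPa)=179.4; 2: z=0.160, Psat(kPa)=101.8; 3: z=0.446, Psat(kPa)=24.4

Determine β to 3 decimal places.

β = 0.419

Raoult's law: Kᵢ = Pᵢˢᵃᵗ/P = Pᵢˢᵃᵗ/72.9.
  K_1 = 179.4/72.9 = 2.46091, K_2 = 101.8/72.9 = 1.39643, K_3 = 24.4/72.9 = 0.33471
Material balance + equilibrium reduce to Σ zᵢ(Kᵢ−1)/(1+β(Kᵢ−1)) = 0.
Feasibility: ΣzᵢKᵢ = 1.342, Σzᵢ/Kᵢ = 1.607 — both > 1, two phases present.
Newton iteration, β⁰ = 0.5:
  β = 0.500: g = -0.0591, g' = -0.742 → β = 0.420
  β = 0.420: g = -0.0009, g' = -0.722 → β = 0.419
Converged at β = 0.419.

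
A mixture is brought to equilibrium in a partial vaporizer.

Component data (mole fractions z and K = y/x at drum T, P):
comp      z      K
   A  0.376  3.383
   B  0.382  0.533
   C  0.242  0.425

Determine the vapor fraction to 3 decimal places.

Let ψ = V/F and solve Σ zᵢ(Kᵢ−1)/(1+ψ(Kᵢ−1)) = 0.
g(0) = ΣzᵢKᵢ − 1 = 0.578 and g(1) = 1 − Σzᵢ/Kᵢ = -0.397, so a root lies in (0, 1).
Iterate (Newton) starting at ψ = 0.69:
  ψ = 0.690: g = -0.1550, g' = -0.707 → ψ = 0.471
  ψ = 0.471: g = 0.0029, g' = -0.762 → ψ = 0.474
Converged at ψ = 0.474.

ψ = 0.474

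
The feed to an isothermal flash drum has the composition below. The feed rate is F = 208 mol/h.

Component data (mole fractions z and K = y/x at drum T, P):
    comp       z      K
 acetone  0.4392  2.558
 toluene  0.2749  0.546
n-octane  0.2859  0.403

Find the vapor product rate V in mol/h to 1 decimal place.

Rachford–Rice: g(β) = Σ zᵢ(Kᵢ−1)/(1+β(Kᵢ−1)) = 0.
g(0) = ΣzᵢKᵢ − 1 = 0.3888 and g(1) = 1 − Σzᵢ/Kᵢ = -0.3846, so a root lies in (0, 1).
Newton iteration, β⁰ = 0.55:
  β = 0.5500: g = -0.05196, g' = -0.6357 → β = 0.4683
  β = 0.4683: g = 0.00022, g' = -0.6441 → β = 0.4686
Converged at β = 0.4686.
Then V = β·F = 0.4686·208 = 97.5 mol/h and L = F − V = 110.5 mol/h.

V = 97.5 mol/h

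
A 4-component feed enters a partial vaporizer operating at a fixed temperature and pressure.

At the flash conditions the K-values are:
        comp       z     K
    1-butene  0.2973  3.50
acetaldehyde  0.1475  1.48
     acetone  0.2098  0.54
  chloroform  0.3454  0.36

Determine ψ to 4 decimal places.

ψ = 0.4194

Material balance + equilibrium reduce to Σ zᵢ(Kᵢ−1)/(1+ψ(Kᵢ−1)) = 0.
Feasibility: ΣzᵢKᵢ = 1.4965, Σzᵢ/Kᵢ = 1.5326 — both > 1, two phases present.
Iterate (Newton) starting at ψ = 0.45:
  ψ = 0.4500: g = -0.02418, g' = -0.7841 → ψ = 0.4192
  ψ = 0.4192: g = 0.00022, g' = -0.7990 → ψ = 0.4194
Converged at ψ = 0.4194.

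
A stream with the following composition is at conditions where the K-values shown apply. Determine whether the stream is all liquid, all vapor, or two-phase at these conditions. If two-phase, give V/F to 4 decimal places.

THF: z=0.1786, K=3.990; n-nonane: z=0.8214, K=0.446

two-phase, V/F = 0.0477

ΣzᵢKᵢ = 1.0790; Σzᵢ/Kᵢ = 1.8865.
Both exceed 1, so a two-phase solution exists.
Material balance + equilibrium reduce to Σ zᵢ(Kᵢ−1)/(1+ψ(Kᵢ−1)) = 0.
Binary case is linear: z₁(K₁−1)(1+ψ(K₂−1)) + z₂(K₂−1)(1+ψ(K₁−1)) = 0
⇒ ψ = [z₁(K₁−1)+z₂(K₂−1)] / [−(K₁−1)(K₂−1)] = 0.07896/1.65646 = 0.0477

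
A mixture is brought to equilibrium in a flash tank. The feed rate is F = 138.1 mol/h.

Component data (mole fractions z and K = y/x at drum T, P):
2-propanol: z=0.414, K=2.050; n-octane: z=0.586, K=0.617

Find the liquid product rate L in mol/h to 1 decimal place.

L = 65.9 mol/h

Let ψ = V/F and solve Σ zᵢ(Kᵢ−1)/(1+ψ(Kᵢ−1)) = 0.
Check two-phase: ΣzᵢKᵢ = 1.210 > 1 and Σzᵢ/Kᵢ = 1.152 > 1, so g(0) = 0.210 > 0 and g(1) = -0.152 < 0.
Binary case is linear: z₁(K₁−1)(1+ψ(K₂−1)) + z₂(K₂−1)(1+ψ(K₁−1)) = 0
⇒ ψ = [z₁(K₁−1)+z₂(K₂−1)] / [−(K₁−1)(K₂−1)] = 0.2103/0.4021 = 0.523
Then V = ψ·F = 0.5228·138.1 = 72.2 mol/h and L = F − V = 65.9 mol/h.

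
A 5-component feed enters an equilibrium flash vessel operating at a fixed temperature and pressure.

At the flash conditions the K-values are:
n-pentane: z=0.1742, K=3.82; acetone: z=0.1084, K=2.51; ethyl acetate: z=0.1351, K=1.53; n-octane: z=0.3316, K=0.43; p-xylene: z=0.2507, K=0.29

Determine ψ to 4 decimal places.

ψ = 0.2852

Newton–Raphson from ψ = 0.5:
  ψ = 0.5000: g = -0.18661, g' = -0.8570 → ψ = 0.2822
  ψ = 0.2822: g = 0.00273, g' = -0.9304 → ψ = 0.2852
Converged at ψ = 0.2852.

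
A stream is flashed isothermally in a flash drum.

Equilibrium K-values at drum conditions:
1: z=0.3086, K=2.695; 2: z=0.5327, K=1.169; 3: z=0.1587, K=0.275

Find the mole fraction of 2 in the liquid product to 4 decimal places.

Let ψ = V/F and solve Σ zᵢ(Kᵢ−1)/(1+ψ(Kᵢ−1)) = 0.
Feasibility: ΣzᵢKᵢ = 1.4980, Σzᵢ/Kᵢ = 1.1473 — both > 1, two phases present.
Newton iteration, ψ⁰ = 0.52:
  ψ = 0.5200: g = 0.17610, g' = -0.4783 → ψ = 0.8882
  ψ = 0.8882: g = -0.03610, g' = -0.8107 → ψ = 0.8437
  ψ = 0.8437: g = -0.00224, g' = -0.7149 → ψ = 0.8405
Converged at ψ = 0.8405.
Compositions from xᵢ = zᵢ/(1+ψ(Kᵢ−1)), yᵢ = Kᵢxᵢ:
  1: x = 0.1273, y = 0.3430
  2: x = 0.4664, y = 0.5453
  3: x = 0.4063, y = 0.1117

x_2 = 0.4664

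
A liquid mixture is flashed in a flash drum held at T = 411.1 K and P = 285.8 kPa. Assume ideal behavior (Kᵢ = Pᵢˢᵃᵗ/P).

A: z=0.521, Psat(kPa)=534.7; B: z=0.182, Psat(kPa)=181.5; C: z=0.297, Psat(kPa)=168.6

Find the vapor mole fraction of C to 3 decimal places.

y_C = 0.257

Raoult's law: Kᵢ = Pᵢˢᵃᵗ/P = Pᵢˢᵃᵗ/285.8.
  K_A = 534.7/285.8 = 1.87089, K_B = 181.5/285.8 = 0.63506, K_C = 168.6/285.8 = 0.58992
Rachford–Rice: g(V/F) = Σ zᵢ(Kᵢ−1)/(1+V/F(Kᵢ−1)) = 0.
g(0) = ΣzᵢKᵢ − 1 = 0.266 and g(1) = 1 − Σzᵢ/Kᵢ = -0.069, so a root lies in (0, 1).
Iterate (Newton) starting at V/F = 0.38:
  V/F = 0.380: g = 0.1195, g' = -0.326 → V/F = 0.747
  V/F = 0.747: g = 0.0081, g' = -0.295 → V/F = 0.774
Converged at V/F = 0.774.
Compositions from xᵢ = zᵢ/(1+V/F(Kᵢ−1)), yᵢ = Kᵢxᵢ:
  A: x = 0.311, y = 0.582
  B: x = 0.254, y = 0.161
  C: x = 0.435, y = 0.257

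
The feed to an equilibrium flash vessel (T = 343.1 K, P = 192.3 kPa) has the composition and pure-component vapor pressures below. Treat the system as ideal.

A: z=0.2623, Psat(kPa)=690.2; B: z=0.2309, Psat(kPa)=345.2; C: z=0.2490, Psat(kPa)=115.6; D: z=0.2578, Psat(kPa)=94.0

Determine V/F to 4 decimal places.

Raoult's law: Kᵢ = Pᵢˢᵃᵗ/P = Pᵢˢᵃᵗ/192.3.
  K_A = 690.2/192.3 = 3.589184, K_B = 345.2/192.3 = 1.795112, K_C = 115.6/192.3 = 0.601144, K_D = 94.0/192.3 = 0.488820
Newton–Raphson from V/F = 0.5:
  V/F = 0.5000: g = 0.12626, g' = -0.5921 → V/F = 0.7132
  V/F = 0.7132: g = 0.00952, g' = -0.5207 → V/F = 0.7315
  V/F = 0.7315: g = 0.00001, g' = -0.5191 → V/F = 0.7316
Converged at V/F = 0.7316.

V/F = 0.7316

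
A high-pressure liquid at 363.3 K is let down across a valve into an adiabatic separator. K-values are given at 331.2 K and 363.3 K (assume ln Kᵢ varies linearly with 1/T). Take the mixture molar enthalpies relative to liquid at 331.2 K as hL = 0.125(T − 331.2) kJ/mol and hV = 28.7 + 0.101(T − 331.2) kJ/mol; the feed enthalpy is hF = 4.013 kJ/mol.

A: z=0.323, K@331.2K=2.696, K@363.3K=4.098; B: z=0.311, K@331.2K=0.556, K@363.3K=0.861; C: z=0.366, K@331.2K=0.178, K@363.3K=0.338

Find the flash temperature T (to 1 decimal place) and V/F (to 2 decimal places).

T = 333.8 K, V/F = 0.13

Adiabatic flash: solve Rachford–Rice at each trial T, then check hF = ψ·hV(T) + (1−ψ)·hL(T).
  T = 331.2 K: K = (2.696, 0.556, 0.178), RR gives ψ = 0.096, H_out = 2.762 kJ/mol
  T = 363.3 K: K = (4.098, 0.861, 0.338), RR gives ψ = 0.481, H_out = 17.448 kJ/mol
  T = 347.2 K: K = (3.354, 0.698, 0.249), RR gives ψ = 0.288, H_out = 10.142 kJ/mol
  T = 339.2 K: K = (3.015, 0.625, 0.211), RR gives ψ = 0.195, H_out = 6.564 kJ/mol
  T = 335.2 K: K = (2.853, 0.590, 0.194), RR gives ψ = 0.147, H_out = 4.705 kJ/mol
  T = 333.2 K: K = (2.774, 0.573, 0.186), RR gives ψ = 0.122, H_out = 3.746 kJ/mol
Linear interpolation between T = 333.2 (H_out = 3.746) and T = 335.2 (H_out = 4.705) on hF = 4.013 gives T ≈ 333.8 K, at which ψ = 0.13.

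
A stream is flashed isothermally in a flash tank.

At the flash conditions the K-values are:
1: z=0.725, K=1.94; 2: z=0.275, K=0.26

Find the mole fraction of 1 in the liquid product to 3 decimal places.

Let ψ = V/F and solve Σ zᵢ(Kᵢ−1)/(1+ψ(Kᵢ−1)) = 0.
Check two-phase: ΣzᵢKᵢ = 1.478 > 1 and Σzᵢ/Kᵢ = 1.431 > 1, so g(0) = 0.478 > 0 and g(1) = -0.431 < 0.
Newton iteration, ψ⁰ = 0.5:
  ψ = 0.500: g = 0.1406, g' = -0.676 → ψ = 0.708
  ψ = 0.708: g = -0.0183, g' = -0.895 → ψ = 0.688
  ψ = 0.688: g = -0.0004, g' = -0.861 → ψ = 0.687
Converged at ψ = 0.687.
Compositions from xᵢ = zᵢ/(1+ψ(Kᵢ−1)), yᵢ = Kᵢxᵢ:
  1: x = 0.440, y = 0.855
  2: x = 0.560, y = 0.145

x_1 = 0.440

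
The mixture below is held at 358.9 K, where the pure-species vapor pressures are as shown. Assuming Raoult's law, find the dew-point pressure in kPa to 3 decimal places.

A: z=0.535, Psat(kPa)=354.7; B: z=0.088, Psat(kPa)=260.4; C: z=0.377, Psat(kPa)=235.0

Pdew = 289.812 kPa

At the dew point ψ → 1, so Σzᵢ/Kᵢ = 1 with Kᵢ = Pᵢˢᵃᵗ/P ⇒ 1/P = Σzᵢ/Pᵢˢᵃᵗ.
1/P = 0.535/354.7 + 0.088/260.4 + 0.377/235.0 = 0.003451 ⇒ P = 289.812 kPa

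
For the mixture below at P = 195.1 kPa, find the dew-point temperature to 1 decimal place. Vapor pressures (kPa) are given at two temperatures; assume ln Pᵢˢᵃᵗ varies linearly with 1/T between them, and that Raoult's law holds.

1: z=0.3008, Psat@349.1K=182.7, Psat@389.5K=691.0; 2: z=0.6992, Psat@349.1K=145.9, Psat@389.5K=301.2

Dew-point temperature: Σzᵢ·P/Pᵢˢᵃᵗ(T) = 1. Interpolate ln Pᵢˢᵃᵗ = aᵢ + bᵢ/T.
  T = 349.1 K: ΣzᵢP/Pᵢˢᵃᵗ = 1.2562
  T = 389.5 K: ΣzᵢP/Pᵢˢᵃᵗ = 0.5378
  T = 369.3 K: ΣzᵢP/Pᵢˢᵃᵗ = 0.7972
  T = 359.2 K: ΣzᵢP/Pᵢˢᵃᵗ = 0.9921
  T = 354.1 K: ΣzᵢP/Pᵢˢᵃᵗ = 1.1151
  T = 356.6 K: ΣzᵢP/Pᵢˢᵃᵗ = 1.0525
  T = 357.9 K: ΣzᵢP/Pᵢˢᵃᵗ = 1.0217
  T = 358.5 K: ΣzᵢP/Pᵢˢᵃᵗ = 1.0079
  T = 358.9 K: ΣzᵢP/Pᵢˢᵃᵗ = 0.9989
  T = 358.7 K: ΣzᵢP/Pᵢˢᵃᵗ = 1.0034
  T = 358.8 K: ΣzᵢP/Pᵢˢᵃᵗ = 1.0011
Continuing to bisect between 358.8 K and 358.9 K converges to T = 358.8 K.

T = 358.8 K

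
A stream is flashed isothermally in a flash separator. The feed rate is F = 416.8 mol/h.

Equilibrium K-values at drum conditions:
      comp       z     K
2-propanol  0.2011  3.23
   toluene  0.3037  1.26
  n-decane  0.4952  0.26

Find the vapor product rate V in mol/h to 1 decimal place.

V = 62.4 mol/h

Material balance + equilibrium reduce to Σ zᵢ(Kᵢ−1)/(1+V/F(Kᵢ−1)) = 0.
Check two-phase: ΣzᵢKᵢ = 1.1610 > 1 and Σzᵢ/Kᵢ = 2.2079 > 1, so g(0) = 0.1610 > 0 and g(1) = -1.2079 < 0.
Newton iteration, V/F⁰ = 0.32:
  V/F = 0.3200: g = -0.14555, g' = -0.8236 → V/F = 0.1433
  V/F = 0.1433: g = 0.00608, g' = -0.9328 → V/F = 0.1498
Converged at V/F = 0.1498.
Then V = V/F·F = 0.1498·416.8 = 62.4 mol/h and L = F − V = 354.4 mol/h.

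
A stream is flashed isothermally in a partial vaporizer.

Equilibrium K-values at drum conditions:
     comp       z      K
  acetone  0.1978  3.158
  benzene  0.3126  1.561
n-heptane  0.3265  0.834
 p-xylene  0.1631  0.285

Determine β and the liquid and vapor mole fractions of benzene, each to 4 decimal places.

β = 0.7021, x_benzene = 0.2243, y_benzene = 0.3501

Rachford–Rice: g(β) = Σ zᵢ(Kᵢ−1)/(1+β(Kᵢ−1)) = 0.
Feasibility: ΣzᵢKᵢ = 1.4314, Σzᵢ/Kᵢ = 1.2267 — both > 1, two phases present.
Newton–Raphson from β = 0.5:
  β = 0.5000: g = 0.10166, g' = -0.4858 → β = 0.7093
  β = 0.7093: g = -0.00391, g' = -0.5490 → β = 0.7021
Converged at β = 0.7021.
Compositions from xᵢ = zᵢ/(1+β(Kᵢ−1)), yᵢ = Kᵢxᵢ:
  acetone: x = 0.0786, y = 0.2484
  benzene: x = 0.2243, y = 0.3501
  n-heptane: x = 0.3696, y = 0.3082
  p-xylene: x = 0.3275, y = 0.0933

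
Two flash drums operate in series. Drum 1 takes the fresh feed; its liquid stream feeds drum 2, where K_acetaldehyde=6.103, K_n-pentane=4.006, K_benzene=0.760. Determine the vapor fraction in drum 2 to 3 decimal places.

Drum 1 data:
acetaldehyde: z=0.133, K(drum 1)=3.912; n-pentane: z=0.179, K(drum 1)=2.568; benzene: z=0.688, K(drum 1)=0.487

Drum 1:
Newton iteration, ψ₁⁰ = 0.5:
  ψ₁ = 0.500: g = -0.1597, g' = -0.653 → ψ₁ = 0.255
  ψ₁ = 0.255: g = 0.0164, g' = -0.835 → ψ₁ = 0.275
Converged at ψ₁ = 0.275.
Drum-1 compositions:
  acetaldehyde: x = 0.074, y = 0.289
  n-pentane: x = 0.125, y = 0.321
  benzene: x = 0.801, y = 0.390
Drum-2 feed = drum-1 liquid: z₂ = (0.0738, 0.1250, 0.8012).
Drum 2:
Material balance + equilibrium reduce to Σ zᵢ(Kᵢ−1)/(1+ψ₂(Kᵢ−1)) = 0.
Check two-phase: ΣzᵢKᵢ = 1.560 > 1 and Σzᵢ/Kᵢ = 1.097 > 1, so g(0) = 0.560 > 0 and g(1) = -0.097 < 0.
Newton iteration, ψ₂⁰ = 0.56:
  ψ₂ = 0.560: g = 0.0156, g' = -0.348 → ψ₂ = 0.605
  ψ₂ = 0.605: g = 0.0006, g' = -0.321 → ψ₂ = 0.607
Converged at ψ₂ = 0.607.
  acetaldehyde: x = 0.018, y = 0.110
  n-pentane: x = 0.044, y = 0.177
  benzene: x = 0.938, y = 0.713

V/F (drum 2) = 0.607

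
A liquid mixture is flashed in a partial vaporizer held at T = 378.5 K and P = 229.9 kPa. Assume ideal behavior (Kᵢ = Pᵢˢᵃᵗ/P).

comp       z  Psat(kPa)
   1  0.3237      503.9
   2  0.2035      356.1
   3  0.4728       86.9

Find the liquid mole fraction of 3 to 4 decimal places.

x_3 = 0.5961

Raoult's law: Kᵢ = Pᵢˢᵃᵗ/P = Pᵢˢᵃᵗ/229.9.
  K_1 = 503.9/229.9 = 2.191823, K_2 = 356.1/229.9 = 1.548934, K_3 = 86.9/229.9 = 0.377990
Rachford–Rice: g(ψ) = Σ zᵢ(Kᵢ−1)/(1+ψ(Kᵢ−1)) = 0.
Check two-phase: ΣzᵢKᵢ = 1.2034 > 1 and Σzᵢ/Kᵢ = 1.5299 > 1, so g(0) = 0.2034 > 0 and g(1) = -0.5299 < 0.
Newton iteration, ψ⁰ = 0.5:
  ψ = 0.5000: g = -0.09744, g' = -0.6036 → ψ = 0.3386
  ψ = 0.3386: g = -0.00346, g' = -0.5706 → ψ = 0.3325
Converged at ψ = 0.3325.
Compositions from xᵢ = zᵢ/(1+ψ(Kᵢ−1)), yᵢ = Kᵢxᵢ:
  1: x = 0.2318, y = 0.5081
  2: x = 0.1721, y = 0.2666
  3: x = 0.5961, y = 0.2253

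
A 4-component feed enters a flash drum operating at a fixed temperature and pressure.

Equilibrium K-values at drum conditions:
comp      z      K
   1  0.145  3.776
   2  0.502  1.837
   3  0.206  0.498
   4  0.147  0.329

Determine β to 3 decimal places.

β = 0.787

Let β = V/F and solve Σ zᵢ(Kᵢ−1)/(1+β(Kᵢ−1)) = 0.
g(0) = ΣzᵢKᵢ − 1 = 0.621 and g(1) = 1 − Σzᵢ/Kᵢ = -0.172, so a root lies in (0, 1).
Newton–Raphson from β = 0.5:
  β = 0.500: g = 0.1783, g' = -0.613 → β = 0.791
  β = 0.791: g = -0.0028, g' = -0.680 → β = 0.787
Converged at β = 0.787.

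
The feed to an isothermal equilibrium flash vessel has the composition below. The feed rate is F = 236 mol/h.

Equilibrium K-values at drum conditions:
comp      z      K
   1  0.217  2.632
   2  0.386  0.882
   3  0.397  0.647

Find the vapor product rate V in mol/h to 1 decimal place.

V = 97.1 mol/h

Rachford–Rice: g(ψ) = Σ zᵢ(Kᵢ−1)/(1+ψ(Kᵢ−1)) = 0.
Check two-phase: ΣzᵢKᵢ = 1.168 > 1 and Σzᵢ/Kᵢ = 1.134 > 1, so g(0) = 0.168 > 0 and g(1) = -0.134 < 0.
Iterate (Newton) starting at ψ = 0.33:
  ψ = 0.330: g = 0.0242, g' = -0.313 → ψ = 0.407
  ψ = 0.407: g = 0.0013, g' = -0.282 → ψ = 0.412
Converged at ψ = 0.412.
Then V = ψ·F = 0.4116·236 = 97.1 mol/h and L = F − V = 138.9 mol/h.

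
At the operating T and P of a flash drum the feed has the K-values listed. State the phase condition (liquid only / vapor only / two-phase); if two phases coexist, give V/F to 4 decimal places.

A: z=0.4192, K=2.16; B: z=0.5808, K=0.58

ΣzᵢKᵢ = 1.2423; Σzᵢ/Kᵢ = 1.1955.
Both exceed 1, so a two-phase solution exists.
Rachford–Rice: g(ψ) = Σ zᵢ(Kᵢ−1)/(1+ψ(Kᵢ−1)) = 0.
Binary case is linear: z₁(K₁−1)(1+ψ(K₂−1)) + z₂(K₂−1)(1+ψ(K₁−1)) = 0
⇒ ψ = [z₁(K₁−1)+z₂(K₂−1)] / [−(K₁−1)(K₂−1)] = 0.24234/0.48720 = 0.4974

two-phase, V/F = 0.4974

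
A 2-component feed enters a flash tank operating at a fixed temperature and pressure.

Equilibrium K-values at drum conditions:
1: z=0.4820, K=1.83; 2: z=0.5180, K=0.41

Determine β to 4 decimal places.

Rachford–Rice: g(β) = Σ zᵢ(Kᵢ−1)/(1+β(Kᵢ−1)) = 0.
Feasibility: ΣzᵢKᵢ = 1.0944, Σzᵢ/Kᵢ = 1.5268 — both > 1, two phases present.
Binary case is linear: z₁(K₁−1)(1+β(K₂−1)) + z₂(K₂−1)(1+β(K₁−1)) = 0
⇒ β = [z₁(K₁−1)+z₂(K₂−1)] / [−(K₁−1)(K₂−1)] = 0.09444/0.48970 = 0.1929

β = 0.1929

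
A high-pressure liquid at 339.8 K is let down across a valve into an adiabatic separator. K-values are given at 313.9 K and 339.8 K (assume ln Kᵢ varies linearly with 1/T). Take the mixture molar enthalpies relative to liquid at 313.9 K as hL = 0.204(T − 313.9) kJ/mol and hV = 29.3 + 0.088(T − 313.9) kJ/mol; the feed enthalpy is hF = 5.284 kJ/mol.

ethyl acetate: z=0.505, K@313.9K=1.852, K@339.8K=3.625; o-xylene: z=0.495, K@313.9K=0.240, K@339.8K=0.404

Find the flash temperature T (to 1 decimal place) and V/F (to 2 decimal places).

Adiabatic flash: solve Rachford–Rice at each trial T, then check hF = ψ·hV(T) + (1−ψ)·hL(T).
  T = 313.9 K: K = (1.852, 0.240), RR gives ψ = 0.083, H_out = 2.446 kJ/mol
  T = 339.8 K: K = (3.625, 0.404), RR gives ψ = 0.659, H_out = 22.606 kJ/mol
  T = 326.9 K: K = (2.629, 0.315), RR gives ψ = 0.433, H_out = 14.695 kJ/mol
  T = 320.4 K: K = (2.214, 0.276), RR gives ψ = 0.290, H_out = 9.594 kJ/mol
  T = 317.1 K: K = (2.024, 0.257), RR gives ψ = 0.197, H_out = 6.337 kJ/mol
  T = 315.5 K: K = (1.937, 0.248), RR gives ψ = 0.143, H_out = 4.503 kJ/mol
Linear interpolation between T = 315.5 (H_out = 4.503) and T = 317.1 (H_out = 6.337) on hF = 5.284 gives T ≈ 316.2 K, at which ψ = 0.17.

T = 316.2 K, V/F = 0.17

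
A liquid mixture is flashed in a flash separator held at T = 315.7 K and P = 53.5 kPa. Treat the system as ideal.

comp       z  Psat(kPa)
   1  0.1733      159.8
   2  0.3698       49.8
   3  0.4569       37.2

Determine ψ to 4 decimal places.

ψ = 0.4266

Raoult's law: Kᵢ = Pᵢˢᵃᵗ/P = Pᵢˢᵃᵗ/53.5.
  K_1 = 159.8/53.5 = 2.986916, K_2 = 49.8/53.5 = 0.930841, K_3 = 37.2/53.5 = 0.695327
Rachford–Rice: g(ψ) = Σ zᵢ(Kᵢ−1)/(1+ψ(Kᵢ−1)) = 0.
g(0) = ΣzᵢKᵢ − 1 = 0.1796 and g(1) = 1 − Σzᵢ/Kᵢ = -0.1124, so a root lies in (0, 1).
Newton–Raphson from ψ = 0.5:
  ψ = 0.5000: g = -0.01798, g' = -0.2331 → ψ = 0.4229
  ψ = 0.4229: g = 0.00098, g' = -0.2598 → ψ = 0.4266
Converged at ψ = 0.4266.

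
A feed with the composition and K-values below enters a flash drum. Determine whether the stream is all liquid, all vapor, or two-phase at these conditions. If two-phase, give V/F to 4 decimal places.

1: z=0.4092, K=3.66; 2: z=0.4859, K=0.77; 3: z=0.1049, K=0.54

ΣzᵢKᵢ = 1.9285; Σzᵢ/Kᵢ = 0.9371.
Since Σzᵢ/Kᵢ < 1 the mixture is above its dew point — single vapor phase.

all vapor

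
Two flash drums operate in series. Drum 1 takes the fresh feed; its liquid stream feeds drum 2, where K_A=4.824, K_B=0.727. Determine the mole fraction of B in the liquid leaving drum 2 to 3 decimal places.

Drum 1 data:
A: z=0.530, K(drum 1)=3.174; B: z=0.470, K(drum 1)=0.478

x_B (drum 2) = 0.933

Drum 1:
Binary case is linear: z₁(K₁−1)(1+ψ₁(K₂−1)) + z₂(K₂−1)(1+ψ₁(K₁−1)) = 0
⇒ ψ₁ = [z₁(K₁−1)+z₂(K₂−1)] / [−(K₁−1)(K₂−1)] = 0.9069/1.1348 = 0.799
Drum-1 compositions:
  A: x = 0.194, y = 0.615
  B: x = 0.806, y = 0.385
Drum-2 feed = drum-1 liquid: z₂ = (0.1936, 0.8064).
Drum 2:
Let ψ₂ = V/F and solve Σ zᵢ(Kᵢ−1)/(1+ψ₂(Kᵢ−1)) = 0.
Feasibility: ΣzᵢKᵢ = 1.520, Σzᵢ/Kᵢ = 1.149 — both > 1, two phases present.
Iterate (Newton) starting at ψ₂ = 0.63:
  ψ₂ = 0.630: g = -0.0487, g' = -0.331 → ψ₂ = 0.483
  ψ₂ = 0.483: g = 0.0065, g' = -0.429 → ψ₂ = 0.498
Converged at ψ₂ = 0.498.
  A: x = 0.067, y = 0.321
  B: x = 0.933, y = 0.679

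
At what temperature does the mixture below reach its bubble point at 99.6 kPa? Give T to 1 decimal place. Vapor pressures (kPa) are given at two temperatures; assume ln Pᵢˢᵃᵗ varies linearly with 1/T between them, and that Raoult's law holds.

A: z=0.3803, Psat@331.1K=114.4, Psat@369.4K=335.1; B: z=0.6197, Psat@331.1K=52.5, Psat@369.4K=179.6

T = 339.4 K

Bubble-point temperature: ΣzᵢPᵢˢᵃᵗ(T) = P. Interpolate ln Pᵢˢᵃᵗ = aᵢ + bᵢ/T.
  T = 331.1 K: ΣzᵢPᵢˢᵃᵗ = 76.04 kPa
  T = 369.4 K: ΣzᵢPᵢˢᵃᵗ = 238.74 kPa
  T = 350.2 K: ΣzᵢPᵢˢᵃᵗ = 138.71 kPa
  T = 340.6 K: ΣzᵢPᵢˢᵃᵗ = 103.39 kPa
  T = 335.9 K: ΣzᵢPᵢˢᵃᵗ = 89.00 kPa
  T = 338.2 K: ΣzᵢPᵢˢᵃᵗ = 95.82 kPa
Interpolating between 338.2 K and 340.6 K gives T ≈ 339.4 K.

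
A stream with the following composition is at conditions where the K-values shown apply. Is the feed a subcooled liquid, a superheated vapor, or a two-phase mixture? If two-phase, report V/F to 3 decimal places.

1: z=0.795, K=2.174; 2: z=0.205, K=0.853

ΣzᵢKᵢ = 1.903; Σzᵢ/Kᵢ = 0.606.
Since Σzᵢ/Kᵢ < 1 the mixture is above its dew point — single vapor phase.

superheated vapor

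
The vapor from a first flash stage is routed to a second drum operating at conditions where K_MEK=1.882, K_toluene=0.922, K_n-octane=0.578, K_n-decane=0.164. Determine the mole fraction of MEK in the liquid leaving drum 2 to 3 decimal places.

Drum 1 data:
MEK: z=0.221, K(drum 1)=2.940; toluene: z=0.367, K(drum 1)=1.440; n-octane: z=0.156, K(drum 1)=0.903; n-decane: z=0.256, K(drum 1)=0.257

Drum 1:
Let ψ₁ = V/F and solve Σ zᵢ(Kᵢ−1)/(1+ψ₁(Kᵢ−1)) = 0.
g(0) = ΣzᵢKᵢ − 1 = 0.385 and g(1) = 1 − Σzᵢ/Kᵢ = -0.499, so a root lies in (0, 1).
Iterate (Newton) starting at ψ₁ = 0.5:
  ψ₁ = 0.500: g = 0.0315, g' = -0.621 → ψ₁ = 0.551
  ψ₁ = 0.551: g = -0.0006, g' = -0.647 → ψ₁ = 0.550
Converged at ψ₁ = 0.550.
Drum-1 compositions:
  MEK: x = 0.107, y = 0.314
  toluene: x = 0.296, y = 0.426
  n-octane: x = 0.165, y = 0.149
  n-decane: x = 0.433, y = 0.111
Drum-2 feed = drum-1 vapor: z₂ = (0.3144, 0.4256, 0.1488, 0.1112).
Drum 2:
Let ψ₂ = V/F and solve Σ zᵢ(Kᵢ−1)/(1+ψ₂(Kᵢ−1)) = 0.
Feasibility: ΣzᵢKᵢ = 1.088, Σzᵢ/Kᵢ = 1.564 — both > 1, two phases present.
Iterate (Newton) starting at ψ₂ = 0.5:
  ψ₂ = 0.500: g = -0.0814, g' = -0.393 → ψ₂ = 0.293
  ψ₂ = 0.293: g = -0.0083, g' = -0.328 → ψ₂ = 0.267
Converged at ψ₂ = 0.267.
  MEK: x = 0.254, y = 0.479
  toluene: x = 0.435, y = 0.401
  n-octane: x = 0.168, y = 0.097
  n-decane: x = 0.143, y = 0.023

x_MEK (drum 2) = 0.254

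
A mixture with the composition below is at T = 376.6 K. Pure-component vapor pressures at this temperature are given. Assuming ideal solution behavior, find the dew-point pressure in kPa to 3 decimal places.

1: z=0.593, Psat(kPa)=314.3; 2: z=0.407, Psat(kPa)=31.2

At the dew point ψ → 1, so Σzᵢ/Kᵢ = 1 with Kᵢ = Pᵢˢᵃᵗ/P ⇒ 1/P = Σzᵢ/Pᵢˢᵃᵗ.
1/P = 0.593/314.3 + 0.407/31.2 = 0.014932 ⇒ P = 66.972 kPa

Pdew = 66.972 kPa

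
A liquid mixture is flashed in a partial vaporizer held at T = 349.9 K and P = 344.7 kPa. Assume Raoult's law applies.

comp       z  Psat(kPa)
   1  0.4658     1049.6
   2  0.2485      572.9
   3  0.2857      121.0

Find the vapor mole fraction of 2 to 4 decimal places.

Raoult's law: Kᵢ = Pᵢˢᵃᵗ/P = Pᵢˢᵃᵗ/344.7.
  K_1 = 1049.6/344.7 = 3.044967, K_2 = 572.9/344.7 = 1.662025, K_3 = 121.0/344.7 = 0.351030
Rachford–Rice: g(ψ) = Σ zᵢ(Kᵢ−1)/(1+ψ(Kᵢ−1)) = 0.
Check two-phase: ΣzᵢKᵢ = 1.9316 > 1 and Σzᵢ/Kᵢ = 1.1164 > 1, so g(0) = 0.9316 > 0 and g(1) = -0.1164 < 0.
Iterate (Newton) starting at ψ = 0.6:
  ψ = 0.6000: g = 0.24183, g' = -0.7713 → ψ = 0.9135
  ψ = 0.9135: g = -0.02078, g' = -1.0050 → ψ = 0.8929
  ψ = 0.8929: g = -0.00040, g' = -0.9673 → ψ = 0.8925
Converged at ψ = 0.8925.
Compositions from xᵢ = zᵢ/(1+ψ(Kᵢ−1)), yᵢ = Kᵢxᵢ:
  1: x = 0.1649, y = 0.5021
  2: x = 0.1562, y = 0.2596
  3: x = 0.6789, y = 0.2383

y_2 = 0.2596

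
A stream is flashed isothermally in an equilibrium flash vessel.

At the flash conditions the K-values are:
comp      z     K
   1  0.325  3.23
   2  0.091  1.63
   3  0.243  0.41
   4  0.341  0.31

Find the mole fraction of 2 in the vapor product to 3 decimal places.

Rachford–Rice: g(V/F) = Σ zᵢ(Kᵢ−1)/(1+V/F(Kᵢ−1)) = 0.
g(0) = ΣzᵢKᵢ − 1 = 0.403 and g(1) = 1 − Σzᵢ/Kᵢ = -0.849, so a root lies in (0, 1).
Iterate (Newton) starting at V/F = 0.61:
  V/F = 0.610: g = -0.2818, g' = -1.000 → V/F = 0.328
  V/F = 0.328: g = -0.0158, g' = -0.965 → V/F = 0.312
Converged at V/F = 0.312.
Compositions from xᵢ = zᵢ/(1+V/F(Kᵢ−1)), yᵢ = Kᵢxᵢ:
  1: x = 0.192, y = 0.619
  2: x = 0.076, y = 0.124
  3: x = 0.298, y = 0.122
  4: x = 0.434, y = 0.135

y_2 = 0.124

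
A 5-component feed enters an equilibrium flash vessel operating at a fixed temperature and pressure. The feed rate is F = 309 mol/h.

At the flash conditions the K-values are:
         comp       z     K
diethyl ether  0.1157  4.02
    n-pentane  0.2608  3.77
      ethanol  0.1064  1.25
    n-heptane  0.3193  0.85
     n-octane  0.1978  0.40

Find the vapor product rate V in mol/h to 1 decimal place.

Material balance + equilibrium reduce to Σ zᵢ(Kᵢ−1)/(1+ψ(Kᵢ−1)) = 0.
Feasibility: ΣzᵢKᵢ = 1.9319, Σzᵢ/Kᵢ = 1.0532 — both > 1, two phases present.
Iterate (Newton) starting at ψ = 0.5:
  ψ = 0.5000: g = 0.24443, g' = -0.6783 → ψ = 0.8604
  ψ = 0.8604: g = 0.03221, g' = -0.5746 → ψ = 0.9164
  ψ = 0.9164: g = -0.00064, g' = -0.5996 → ψ = 0.9154
Converged at ψ = 0.9154.
Then V = ψ·F = 0.9154·309 = 282.8 mol/h and L = F − V = 26.2 mol/h.

V = 282.8 mol/h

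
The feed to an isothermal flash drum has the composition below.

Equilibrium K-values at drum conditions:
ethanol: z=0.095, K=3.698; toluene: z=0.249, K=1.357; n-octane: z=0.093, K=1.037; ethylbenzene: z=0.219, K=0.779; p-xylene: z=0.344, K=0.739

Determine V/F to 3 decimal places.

V/F = 0.675

Material balance + equilibrium reduce to Σ zᵢ(Kᵢ−1)/(1+V/F(Kᵢ−1)) = 0.
g(0) = ΣzᵢKᵢ − 1 = 0.210 and g(1) = 1 − Σzᵢ/Kᵢ = -0.045, so a root lies in (0, 1).
Iterate (Newton) starting at V/F = 0.5:
  V/F = 0.500: g = 0.0303, g' = -0.193 → V/F = 0.657
  V/F = 0.657: g = 0.0028, g' = -0.160 → V/F = 0.675
Converged at V/F = 0.675.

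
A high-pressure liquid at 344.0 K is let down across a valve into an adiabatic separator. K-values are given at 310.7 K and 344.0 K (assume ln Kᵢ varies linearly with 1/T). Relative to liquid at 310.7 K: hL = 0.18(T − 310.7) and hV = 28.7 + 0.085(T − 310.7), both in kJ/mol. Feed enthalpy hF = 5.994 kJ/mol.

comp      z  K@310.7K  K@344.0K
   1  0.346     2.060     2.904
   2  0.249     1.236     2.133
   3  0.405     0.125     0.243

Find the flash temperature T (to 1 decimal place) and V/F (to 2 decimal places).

Adiabatic flash: solve Rachford–Rice at each trial T, then check hF = ψ·hV(T) + (1−ψ)·hL(T).
  T = 310.7 K: K = (2.060, 1.236, 0.125), RR gives ψ = 0.101, H_out = 2.897 kJ/mol
  T = 344.0 K: K = (2.904, 2.133, 0.243), RR gives ψ = 0.523, H_out = 19.343 kJ/mol
  T = 327.4 K: K = (2.469, 1.648, 0.177), RR gives ψ = 0.349, H_out = 12.475 kJ/mol
  T = 319.0 K: K = (2.259, 1.431, 0.149), RR gives ψ = 0.239, H_out = 8.161 kJ/mol
  T = 314.9 K: K = (2.160, 1.333, 0.137), RR gives ψ = 0.175, H_out = 5.714 kJ/mol
  T = 316.9 K: K = (2.208, 1.380, 0.143), RR gives ψ = 0.207, H_out = 6.941 kJ/mol
  T = 315.9 K: K = (2.184, 1.356, 0.140), RR gives ψ = 0.191, H_out = 6.335 kJ/mol
  T = 315.4 K: K = (2.172, 1.344, 0.138), RR gives ψ = 0.183, H_out = 6.027 kJ/mol
Linear interpolation between T = 314.9 (H_out = 5.714) and T = 315.4 (H_out = 6.027) on hF = 5.994 gives T ≈ 315.3 K, at which ψ = 0.18.

T = 315.3 K, V/F = 0.18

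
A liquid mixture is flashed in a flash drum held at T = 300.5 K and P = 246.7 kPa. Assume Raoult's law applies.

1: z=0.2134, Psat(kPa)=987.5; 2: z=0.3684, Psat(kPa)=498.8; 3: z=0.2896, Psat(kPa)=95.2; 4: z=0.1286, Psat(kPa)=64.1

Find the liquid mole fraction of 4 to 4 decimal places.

x_4 = 0.2346

Raoult's law: Kᵢ = Pᵢˢᵃᵗ/P = Pᵢˢᵃᵗ/246.7.
  K_1 = 987.5/246.7 = 4.002837, K_2 = 498.8/246.7 = 2.021889, K_3 = 95.2/246.7 = 0.385894, K_4 = 64.1/246.7 = 0.259830
Newton iteration, β⁰ = 0.5:
  β = 0.5000: g = 0.09758, g' = -0.8810 → β = 0.6107
  β = 0.6107: g = -0.00039, g' = -0.8997 → β = 0.6103
Converged at β = 0.6103.
Compositions from xᵢ = zᵢ/(1+β(Kᵢ−1)), yᵢ = Kᵢxᵢ:
  1: x = 0.0753, y = 0.3016
  2: x = 0.2269, y = 0.4588
  3: x = 0.4632, y = 0.1788
  4: x = 0.2346, y = 0.0609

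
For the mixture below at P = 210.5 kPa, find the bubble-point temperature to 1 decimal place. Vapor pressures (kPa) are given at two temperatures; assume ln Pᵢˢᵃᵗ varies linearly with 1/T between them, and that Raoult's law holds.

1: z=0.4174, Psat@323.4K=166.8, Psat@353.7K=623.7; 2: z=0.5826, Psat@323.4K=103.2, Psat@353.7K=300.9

T = 334.9 K

Bubble-point temperature: ΣzᵢPᵢˢᵃᵗ(T) = P. Interpolate ln Pᵢˢᵃᵗ = aᵢ + bᵢ/T.
  T = 323.4 K: ΣzᵢPᵢˢᵃᵗ = 129.75 kPa
  T = 353.7 K: ΣzᵢPᵢˢᵃᵗ = 435.64 kPa
  T = 338.5 K: ΣzᵢPᵢˢᵃᵗ = 243.33 kPa
  T = 330.9 K: ΣzᵢPᵢˢᵃᵗ = 178.50 kPa
  T = 334.7 K: ΣzᵢPᵢˢᵃᵗ = 208.75 kPa
  T = 336.6 K: ΣzᵢPᵢˢᵃᵗ = 225.47 kPa
Interpolating between 334.7 K and 336.6 K gives T ≈ 334.9 K.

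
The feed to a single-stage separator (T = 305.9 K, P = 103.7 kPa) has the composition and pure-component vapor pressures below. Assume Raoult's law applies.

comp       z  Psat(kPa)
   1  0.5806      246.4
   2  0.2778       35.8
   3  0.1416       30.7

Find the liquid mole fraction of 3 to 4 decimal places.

Raoult's law: Kᵢ = Pᵢˢᵃᵗ/P = Pᵢˢᵃᵗ/103.7.
  K_1 = 246.4/103.7 = 2.376085, K_2 = 35.8/103.7 = 0.345227, K_3 = 30.7/103.7 = 0.296046
Let ψ = V/F and solve Σ zᵢ(Kᵢ−1)/(1+ψ(Kᵢ−1)) = 0.
Check two-phase: ΣzᵢKᵢ = 1.5174 > 1 and Σzᵢ/Kᵢ = 1.5273 > 1, so g(0) = 0.5174 > 0 and g(1) = -0.5273 < 0.
Newton–Raphson from ψ = 0.5:
  ψ = 0.5000: g = 0.04905, g' = -0.8162 → ψ = 0.5601
  ψ = 0.5601: g = -0.00060, g' = -0.8389 → ψ = 0.5594
Converged at ψ = 0.5594.
Compositions from xᵢ = zᵢ/(1+ψ(Kᵢ−1)), yᵢ = Kᵢxᵢ:
  1: x = 0.3281, y = 0.7795
  2: x = 0.4384, y = 0.1513
  3: x = 0.2336, y = 0.0691

x_3 = 0.2336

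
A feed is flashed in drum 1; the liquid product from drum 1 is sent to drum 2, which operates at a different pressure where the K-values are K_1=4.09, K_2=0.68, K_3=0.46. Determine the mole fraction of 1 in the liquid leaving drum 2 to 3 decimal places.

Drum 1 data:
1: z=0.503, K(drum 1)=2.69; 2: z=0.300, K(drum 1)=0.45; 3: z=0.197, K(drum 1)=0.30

Drum 1:
Rachford–Rice: g(ψ₁) = Σ zᵢ(Kᵢ−1)/(1+ψ₁(Kᵢ−1)) = 0.
Feasibility: ΣzᵢKᵢ = 1.547, Σzᵢ/Kᵢ = 1.510 — both > 1, two phases present.
Iterate (Newton) starting at ψ₁ = 0.5:
  ψ₁ = 0.500: g = 0.0210, g' = -0.823 → ψ₁ = 0.526
Converged at ψ₁ = 0.526.
Drum-1 compositions:
  1: x = 0.266, y = 0.717
  2: x = 0.422, y = 0.190
  3: x = 0.312, y = 0.093
Drum-2 feed = drum-1 liquid: z₂ = (0.2664, 0.4220, 0.3116).
Drum 2:
Let ψ₂ = V/F and solve Σ zᵢ(Kᵢ−1)/(1+ψ₂(Kᵢ−1)) = 0.
Feasibility: ΣzᵢKᵢ = 1.520, Σzᵢ/Kᵢ = 1.363 — both > 1, two phases present.
Iterate (Newton) starting at ψ₂ = 0.4:
  ψ₂ = 0.400: g = -0.0013, g' = -0.713 → ψ₂ = 0.398
Converged at ψ₂ = 0.398.
  1: x = 0.119, y = 0.489
  2: x = 0.484, y = 0.329
  3: x = 0.397, y = 0.183

x_1 (drum 2) = 0.119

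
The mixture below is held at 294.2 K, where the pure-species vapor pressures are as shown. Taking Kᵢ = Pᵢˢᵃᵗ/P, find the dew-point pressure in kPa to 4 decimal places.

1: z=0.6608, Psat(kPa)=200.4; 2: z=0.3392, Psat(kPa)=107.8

Pdew = 155.1838 kPa

At the dew point ψ → 1, so Σzᵢ/Kᵢ = 1 with Kᵢ = Pᵢˢᵃᵗ/P ⇒ 1/P = Σzᵢ/Pᵢˢᵃᵗ.
1/P = 0.6608/200.4 + 0.3392/107.8 = 0.0064440 ⇒ P = 155.1838 kPa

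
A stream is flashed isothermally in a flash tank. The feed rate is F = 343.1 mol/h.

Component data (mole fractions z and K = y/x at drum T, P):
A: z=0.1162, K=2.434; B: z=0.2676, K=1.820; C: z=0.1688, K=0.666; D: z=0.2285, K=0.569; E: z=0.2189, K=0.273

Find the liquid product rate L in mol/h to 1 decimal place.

Rachford–Rice: g(ψ) = Σ zᵢ(Kᵢ−1)/(1+ψ(Kᵢ−1)) = 0.
Feasibility: ΣzᵢKᵢ = 1.0721, Σzᵢ/Kᵢ = 1.6516 — both > 1, two phases present.
Iterate (Newton) starting at ψ = 0.5:
  ψ = 0.5000: g = -0.19057, g' = -0.5532 → ψ = 0.1555
  ψ = 0.1555: g = -0.01360, g' = -0.5181 → ψ = 0.1293
  ψ = 0.1293: g = 0.00010, g' = -0.5263 → ψ = 0.1295
Converged at ψ = 0.1295.
Then V = ψ·F = 0.1295·343.1 = 44.4 mol/h and L = F − V = 298.7 mol/h.

L = 298.7 mol/h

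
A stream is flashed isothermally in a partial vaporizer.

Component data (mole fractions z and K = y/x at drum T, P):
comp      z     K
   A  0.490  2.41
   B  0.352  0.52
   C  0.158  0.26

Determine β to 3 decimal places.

β = 0.496

Newton iteration, β⁰ = 0.34:
  β = 0.340: g = 0.1089, g' = -0.715 → β = 0.492
  β = 0.492: g = 0.0027, g' = -0.693 → β = 0.496
Converged at β = 0.496.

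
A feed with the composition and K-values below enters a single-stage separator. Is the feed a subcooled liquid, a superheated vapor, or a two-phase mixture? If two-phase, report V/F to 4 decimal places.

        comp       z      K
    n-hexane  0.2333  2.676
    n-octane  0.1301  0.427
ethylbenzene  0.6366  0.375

subcooled liquid

ΣzᵢKᵢ = 0.9186; Σzᵢ/Kᵢ = 2.0895.
Since ΣzᵢKᵢ < 1 the mixture is below its bubble point — single liquid phase.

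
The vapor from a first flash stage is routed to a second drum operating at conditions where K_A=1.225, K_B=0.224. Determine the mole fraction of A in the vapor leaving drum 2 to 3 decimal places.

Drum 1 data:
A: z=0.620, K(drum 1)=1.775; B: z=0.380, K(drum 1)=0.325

Drum 1:
Let ψ₁ = V/F and solve Σ zᵢ(Kᵢ−1)/(1+ψ₁(Kᵢ−1)) = 0.
Check two-phase: ΣzᵢKᵢ = 1.224 > 1 and Σzᵢ/Kᵢ = 1.519 > 1, so g(0) = 0.224 > 0 and g(1) = -0.519 < 0.
Binary case is linear: z₁(K₁−1)(1+ψ₁(K₂−1)) + z₂(K₂−1)(1+ψ₁(K₁−1)) = 0
⇒ ψ₁ = [z₁(K₁−1)+z₂(K₂−1)] / [−(K₁−1)(K₂−1)] = 0.2240/0.5231 = 0.428
Drum-1 compositions:
  A: x = 0.466, y = 0.826
  B: x = 0.534, y = 0.174
Drum-2 feed = drum-1 vapor: z₂ = (0.8263, 0.1737).
Drum 2:
Let ψ₂ = V/F and solve Σ zᵢ(Kᵢ−1)/(1+ψ₂(Kᵢ−1)) = 0.
Check two-phase: ΣzᵢKᵢ = 1.051 > 1 and Σzᵢ/Kᵢ = 1.450 > 1, so g(0) = 0.051 > 0 and g(1) = -0.450 < 0.
Binary case is linear: z₁(K₁−1)(1+ψ₂(K₂−1)) + z₂(K₂−1)(1+ψ₂(K₁−1)) = 0
⇒ ψ₂ = [z₁(K₁−1)+z₂(K₂−1)] / [−(K₁−1)(K₂−1)] = 0.0511/0.1746 = 0.293
  A: x = 0.775, y = 0.950
  B: x = 0.225, y = 0.050

y_A (drum 2) = 0.950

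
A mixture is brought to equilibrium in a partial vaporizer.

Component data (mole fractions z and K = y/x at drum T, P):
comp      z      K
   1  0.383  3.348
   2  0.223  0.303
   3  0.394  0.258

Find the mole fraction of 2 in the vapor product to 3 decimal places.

y_2 = 0.083

Let ψ = V/F and solve Σ zᵢ(Kᵢ−1)/(1+ψ(Kᵢ−1)) = 0.
Feasibility: ΣzᵢKᵢ = 1.452, Σzᵢ/Kᵢ = 2.378 — both > 1, two phases present.
Newton iteration, ψ⁰ = 0.68:
  ψ = 0.680: g = -0.5392, g' = -1.588 → ψ = 0.341
  ψ = 0.341: g = -0.0953, g' = -1.227 → ψ = 0.263
  ψ = 0.263: g = 0.0026, g' = -1.305 → ψ = 0.265
Converged at ψ = 0.265.
Compositions from xᵢ = zᵢ/(1+ψ(Kᵢ−1)), yᵢ = Kᵢxᵢ:
  1: x = 0.236, y = 0.791
  2: x = 0.273, y = 0.083
  3: x = 0.490, y = 0.127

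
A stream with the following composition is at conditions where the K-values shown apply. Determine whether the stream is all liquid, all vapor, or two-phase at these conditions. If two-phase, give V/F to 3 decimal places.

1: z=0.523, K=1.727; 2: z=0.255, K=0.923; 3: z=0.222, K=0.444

ΣzᵢKᵢ = 1.237; Σzᵢ/Kᵢ = 1.079.
Both exceed 1, so a two-phase solution exists.
Iterate (Newton) starting at ψ = 0.49:
  ψ = 0.490: g = 0.0903, g' = -0.282 → ψ = 0.811
  ψ = 0.811: g = -0.0064, g' = -0.339 → ψ = 0.792
  ψ = 0.792: g = -0.0001, g' = -0.332 → ψ = 0.791
Converged at ψ = 0.791.

two-phase, V/F = 0.791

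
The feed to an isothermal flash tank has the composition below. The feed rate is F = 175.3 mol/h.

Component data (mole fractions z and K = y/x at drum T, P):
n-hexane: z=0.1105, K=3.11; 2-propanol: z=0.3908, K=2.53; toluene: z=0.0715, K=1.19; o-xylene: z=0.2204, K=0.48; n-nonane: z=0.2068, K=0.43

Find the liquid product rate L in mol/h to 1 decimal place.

L = 47.5 mol/h

Material balance + equilibrium reduce to Σ zᵢ(Kᵢ−1)/(1+ψ(Kᵢ−1)) = 0.
g(0) = ΣzᵢKᵢ − 1 = 0.6122 and g(1) = 1 − Σzᵢ/Kᵢ = -0.1902, so a root lies in (0, 1).
Iterate (Newton) starting at ψ = 0.5:
  ψ = 0.5000: g = 0.14489, g' = -0.6526 → ψ = 0.7220
  ψ = 0.7220: g = 0.00460, g' = -0.6326 → ψ = 0.7293
Converged at ψ = 0.7293.
Then V = ψ·F = 0.7293·175.3 = 127.8 mol/h and L = F − V = 47.5 mol/h.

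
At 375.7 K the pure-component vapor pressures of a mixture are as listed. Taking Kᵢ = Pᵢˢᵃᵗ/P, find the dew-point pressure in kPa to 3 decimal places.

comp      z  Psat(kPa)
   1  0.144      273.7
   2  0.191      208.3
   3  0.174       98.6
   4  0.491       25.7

At the dew point ψ → 1, so Σzᵢ/Kᵢ = 1 with Kᵢ = Pᵢˢᵃᵗ/P ⇒ 1/P = Σzᵢ/Pᵢˢᵃᵗ.
1/P = 0.144/273.7 + 0.191/208.3 + 0.174/98.6 + 0.491/25.7 = 0.022313 ⇒ P = 44.817 kPa

Pdew = 44.817 kPa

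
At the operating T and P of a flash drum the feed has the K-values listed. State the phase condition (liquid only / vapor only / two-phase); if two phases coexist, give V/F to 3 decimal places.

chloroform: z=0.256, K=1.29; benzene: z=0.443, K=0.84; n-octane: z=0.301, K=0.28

liquid only

ΣzᵢKᵢ = 0.787; Σzᵢ/Kᵢ = 1.801.
Since ΣzᵢKᵢ < 1 the mixture is below its bubble point — single liquid phase.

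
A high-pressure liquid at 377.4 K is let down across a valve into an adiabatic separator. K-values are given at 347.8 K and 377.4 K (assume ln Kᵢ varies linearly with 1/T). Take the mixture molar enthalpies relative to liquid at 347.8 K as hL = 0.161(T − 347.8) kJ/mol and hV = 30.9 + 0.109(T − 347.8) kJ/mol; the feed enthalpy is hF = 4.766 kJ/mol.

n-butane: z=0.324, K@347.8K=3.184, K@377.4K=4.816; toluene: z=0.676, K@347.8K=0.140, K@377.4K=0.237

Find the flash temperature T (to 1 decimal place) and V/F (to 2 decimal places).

Adiabatic flash: solve Rachford–Rice at each trial T, then check hF = ψ·hV(T) + (1−ψ)·hL(T).
  T = 347.8 K: K = (3.184, 0.140), RR gives ψ = 0.067, H_out = 2.077 kJ/mol
  T = 377.4 K: K = (4.816, 0.237), RR gives ψ = 0.247, H_out = 12.032 kJ/mol
  T = 362.6 K: K = (3.949, 0.184), RR gives ψ = 0.168, H_out = 7.442 kJ/mol
  T = 355.2 K: K = (3.554, 0.161), RR gives ψ = 0.121, H_out = 4.899 kJ/mol
  T = 351.5 K: K = (3.366, 0.150), RR gives ψ = 0.096, H_out = 3.530 kJ/mol
  T = 353.4 K: K = (3.462, 0.156), RR gives ψ = 0.109, H_out = 4.242 kJ/mol
Linear interpolation between T = 353.4 (H_out = 4.242) and T = 355.2 (H_out = 4.899) on hF = 4.766 gives T ≈ 354.8 K, at which ψ = 0.12.

T = 354.8 K, V/F = 0.12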